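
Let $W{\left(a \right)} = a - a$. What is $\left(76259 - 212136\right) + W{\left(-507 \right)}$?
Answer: $-135877$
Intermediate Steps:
$W{\left(a \right)} = 0$
$\left(76259 - 212136\right) + W{\left(-507 \right)} = \left(76259 - 212136\right) + 0 = -135877 + 0 = -135877$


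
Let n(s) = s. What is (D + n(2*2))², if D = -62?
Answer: 3364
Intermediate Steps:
(D + n(2*2))² = (-62 + 2*2)² = (-62 + 4)² = (-58)² = 3364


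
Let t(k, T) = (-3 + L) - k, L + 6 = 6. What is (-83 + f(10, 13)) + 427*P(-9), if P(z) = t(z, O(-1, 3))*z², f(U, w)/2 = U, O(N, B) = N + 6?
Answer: 207459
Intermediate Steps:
L = 0 (L = -6 + 6 = 0)
O(N, B) = 6 + N
t(k, T) = -3 - k (t(k, T) = (-3 + 0) - k = -3 - k)
f(U, w) = 2*U
P(z) = z²*(-3 - z) (P(z) = (-3 - z)*z² = z²*(-3 - z))
(-83 + f(10, 13)) + 427*P(-9) = (-83 + 2*10) + 427*((-9)²*(-3 - 1*(-9))) = (-83 + 20) + 427*(81*(-3 + 9)) = -63 + 427*(81*6) = -63 + 427*486 = -63 + 207522 = 207459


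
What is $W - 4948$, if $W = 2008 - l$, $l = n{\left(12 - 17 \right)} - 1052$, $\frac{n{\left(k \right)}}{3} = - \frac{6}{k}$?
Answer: $- \frac{9458}{5} \approx -1891.6$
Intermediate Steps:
$n{\left(k \right)} = - \frac{18}{k}$ ($n{\left(k \right)} = 3 \left(- \frac{6}{k}\right) = - \frac{18}{k}$)
$l = - \frac{5242}{5}$ ($l = - \frac{18}{12 - 17} - 1052 = - \frac{18}{-5} - 1052 = \left(-18\right) \left(- \frac{1}{5}\right) - 1052 = \frac{18}{5} - 1052 = - \frac{5242}{5} \approx -1048.4$)
$W = \frac{15282}{5}$ ($W = 2008 - - \frac{5242}{5} = 2008 + \frac{5242}{5} = \frac{15282}{5} \approx 3056.4$)
$W - 4948 = \frac{15282}{5} - 4948 = - \frac{9458}{5}$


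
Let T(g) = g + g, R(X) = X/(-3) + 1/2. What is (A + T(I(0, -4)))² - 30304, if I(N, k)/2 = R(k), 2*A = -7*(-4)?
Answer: -268640/9 ≈ -29849.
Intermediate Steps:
A = 14 (A = (-7*(-4))/2 = (½)*28 = 14)
R(X) = ½ - X/3 (R(X) = X*(-⅓) + 1*(½) = -X/3 + ½ = ½ - X/3)
I(N, k) = 1 - 2*k/3 (I(N, k) = 2*(½ - k/3) = 1 - 2*k/3)
T(g) = 2*g
(A + T(I(0, -4)))² - 30304 = (14 + 2*(1 - ⅔*(-4)))² - 30304 = (14 + 2*(1 + 8/3))² - 30304 = (14 + 2*(11/3))² - 30304 = (14 + 22/3)² - 30304 = (64/3)² - 30304 = 4096/9 - 30304 = -268640/9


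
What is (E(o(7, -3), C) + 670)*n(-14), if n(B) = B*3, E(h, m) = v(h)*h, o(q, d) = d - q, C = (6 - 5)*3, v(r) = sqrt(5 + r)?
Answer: -28140 + 420*I*sqrt(5) ≈ -28140.0 + 939.15*I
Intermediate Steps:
C = 3 (C = 1*3 = 3)
E(h, m) = h*sqrt(5 + h) (E(h, m) = sqrt(5 + h)*h = h*sqrt(5 + h))
n(B) = 3*B
(E(o(7, -3), C) + 670)*n(-14) = ((-3 - 1*7)*sqrt(5 + (-3 - 1*7)) + 670)*(3*(-14)) = ((-3 - 7)*sqrt(5 + (-3 - 7)) + 670)*(-42) = (-10*sqrt(5 - 10) + 670)*(-42) = (-10*I*sqrt(5) + 670)*(-42) = (670 - 10*I*sqrt(5))*(-42) = -28140 + 420*I*sqrt(5)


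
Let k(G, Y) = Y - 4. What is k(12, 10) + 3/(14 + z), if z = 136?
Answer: 301/50 ≈ 6.0200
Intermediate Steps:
k(G, Y) = -4 + Y
k(12, 10) + 3/(14 + z) = (-4 + 10) + 3/(14 + 136) = 6 + 3/150 = 6 + 3*(1/150) = 6 + 1/50 = 301/50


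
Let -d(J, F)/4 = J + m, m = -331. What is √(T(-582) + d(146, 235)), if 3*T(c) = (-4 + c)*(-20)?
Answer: 2*√10455/3 ≈ 68.167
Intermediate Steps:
T(c) = 80/3 - 20*c/3 (T(c) = ((-4 + c)*(-20))/3 = (80 - 20*c)/3 = 80/3 - 20*c/3)
d(J, F) = 1324 - 4*J (d(J, F) = -4*(J - 331) = -4*(-331 + J) = 1324 - 4*J)
√(T(-582) + d(146, 235)) = √((80/3 - 20/3*(-582)) + (1324 - 4*146)) = √((80/3 + 3880) + (1324 - 584)) = √(11720/3 + 740) = √(13940/3) = 2*√10455/3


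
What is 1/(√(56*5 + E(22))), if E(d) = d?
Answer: √302/302 ≈ 0.057544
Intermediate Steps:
1/(√(56*5 + E(22))) = 1/(√(56*5 + 22)) = 1/(√(280 + 22)) = 1/(√302) = √302/302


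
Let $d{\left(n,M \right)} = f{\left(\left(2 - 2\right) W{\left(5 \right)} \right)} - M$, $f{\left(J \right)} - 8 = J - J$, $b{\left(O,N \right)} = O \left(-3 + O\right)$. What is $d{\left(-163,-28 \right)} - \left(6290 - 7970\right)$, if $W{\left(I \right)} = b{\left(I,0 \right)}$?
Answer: $1716$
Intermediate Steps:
$W{\left(I \right)} = I \left(-3 + I\right)$
$f{\left(J \right)} = 8$ ($f{\left(J \right)} = 8 + \left(J - J\right) = 8 + 0 = 8$)
$d{\left(n,M \right)} = 8 - M$
$d{\left(-163,-28 \right)} - \left(6290 - 7970\right) = \left(8 - -28\right) - \left(6290 - 7970\right) = \left(8 + 28\right) - -1680 = 36 + 1680 = 1716$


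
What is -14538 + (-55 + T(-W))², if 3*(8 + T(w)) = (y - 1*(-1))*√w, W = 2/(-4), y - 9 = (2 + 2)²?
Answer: -94783/9 - 546*√2 ≈ -11304.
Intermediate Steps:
y = 25 (y = 9 + (2 + 2)² = 9 + 4² = 9 + 16 = 25)
W = -½ (W = 2*(-¼) = -½ ≈ -0.50000)
T(w) = -8 + 26*√w/3 (T(w) = -8 + ((25 - 1*(-1))*√w)/3 = -8 + ((25 + 1)*√w)/3 = -8 + (26*√w)/3 = -8 + 26*√w/3)
-14538 + (-55 + T(-W))² = -14538 + (-55 + (-8 + 26*√(-1*(-½))/3))² = -14538 + (-55 + (-8 + 26*√(½)/3))² = -14538 + (-55 + (-8 + 26*(√2/2)/3))² = -14538 + (-55 + (-8 + 13*√2/3))² = -14538 + (-63 + 13*√2/3)²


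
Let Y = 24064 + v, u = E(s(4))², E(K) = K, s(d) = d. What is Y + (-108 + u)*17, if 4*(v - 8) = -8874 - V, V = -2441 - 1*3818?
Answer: 87417/4 ≈ 21854.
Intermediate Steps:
V = -6259 (V = -2441 - 3818 = -6259)
u = 16 (u = 4² = 16)
v = -2583/4 (v = 8 + (-8874 - 1*(-6259))/4 = 8 + (-8874 + 6259)/4 = 8 + (¼)*(-2615) = 8 - 2615/4 = -2583/4 ≈ -645.75)
Y = 93673/4 (Y = 24064 - 2583/4 = 93673/4 ≈ 23418.)
Y + (-108 + u)*17 = 93673/4 + (-108 + 16)*17 = 93673/4 - 92*17 = 93673/4 - 1564 = 87417/4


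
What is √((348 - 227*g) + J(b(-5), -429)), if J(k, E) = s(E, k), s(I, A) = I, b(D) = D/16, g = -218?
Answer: √49405 ≈ 222.27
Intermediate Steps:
b(D) = D/16 (b(D) = D*(1/16) = D/16)
J(k, E) = E
√((348 - 227*g) + J(b(-5), -429)) = √((348 - 227*(-218)) - 429) = √((348 + 49486) - 429) = √(49834 - 429) = √49405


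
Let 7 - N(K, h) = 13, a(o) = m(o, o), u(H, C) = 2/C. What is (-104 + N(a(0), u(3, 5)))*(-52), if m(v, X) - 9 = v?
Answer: 5720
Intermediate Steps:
m(v, X) = 9 + v
a(o) = 9 + o
N(K, h) = -6 (N(K, h) = 7 - 1*13 = 7 - 13 = -6)
(-104 + N(a(0), u(3, 5)))*(-52) = (-104 - 6)*(-52) = -110*(-52) = 5720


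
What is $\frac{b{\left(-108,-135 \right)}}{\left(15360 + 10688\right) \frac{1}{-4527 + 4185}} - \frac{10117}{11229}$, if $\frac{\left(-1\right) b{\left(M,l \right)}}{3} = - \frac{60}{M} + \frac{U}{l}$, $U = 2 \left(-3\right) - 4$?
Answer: $- \frac{128136841}{146246496} \approx -0.87617$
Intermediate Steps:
$U = -10$ ($U = -6 - 4 = -10$)
$b{\left(M,l \right)} = \frac{30}{l} + \frac{180}{M}$ ($b{\left(M,l \right)} = - 3 \left(- \frac{60}{M} - \frac{10}{l}\right) = \frac{30}{l} + \frac{180}{M}$)
$\frac{b{\left(-108,-135 \right)}}{\left(15360 + 10688\right) \frac{1}{-4527 + 4185}} - \frac{10117}{11229} = \frac{\frac{30}{-135} + \frac{180}{-108}}{\left(15360 + 10688\right) \frac{1}{-4527 + 4185}} - \frac{10117}{11229} = \frac{30 \left(- \frac{1}{135}\right) + 180 \left(- \frac{1}{108}\right)}{26048 \frac{1}{-342}} - \frac{10117}{11229} = \frac{- \frac{2}{9} - \frac{5}{3}}{26048 \left(- \frac{1}{342}\right)} - \frac{10117}{11229} = - \frac{17}{9 \left(- \frac{13024}{171}\right)} - \frac{10117}{11229} = \left(- \frac{17}{9}\right) \left(- \frac{171}{13024}\right) - \frac{10117}{11229} = \frac{323}{13024} - \frac{10117}{11229} = - \frac{128136841}{146246496}$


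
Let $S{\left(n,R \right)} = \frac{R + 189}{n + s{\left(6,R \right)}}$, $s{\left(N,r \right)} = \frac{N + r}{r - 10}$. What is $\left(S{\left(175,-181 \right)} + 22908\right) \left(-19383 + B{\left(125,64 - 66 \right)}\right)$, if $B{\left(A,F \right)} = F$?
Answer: $- \frac{373020867707}{840} \approx -4.4407 \cdot 10^{8}$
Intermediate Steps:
$s{\left(N,r \right)} = \frac{N + r}{-10 + r}$
$S{\left(n,R \right)} = \frac{189 + R}{n + \frac{6 + R}{-10 + R}}$ ($S{\left(n,R \right)} = \frac{R + 189}{n + \frac{6 + R}{-10 + R}} = \frac{189 + R}{n + \frac{6 + R}{-10 + R}}$)
$\left(S{\left(175,-181 \right)} + 22908\right) \left(-19383 + B{\left(125,64 - 66 \right)}\right) = \left(\frac{\left(-10 - 181\right) \left(189 - 181\right)}{6 - 181 + 175 \left(-10 - 181\right)} + 22908\right) \left(-19383 + \left(64 - 66\right)\right) = \left(\frac{1}{6 - 181 + 175 \left(-191\right)} \left(-191\right) 8 + 22908\right) \left(-19383 + \left(64 - 66\right)\right) = \left(\frac{1}{6 - 181 - 33425} \left(-191\right) 8 + 22908\right) \left(-19383 - 2\right) = \left(\frac{1}{-33600} \left(-191\right) 8 + 22908\right) \left(-19385\right) = \left(\left(- \frac{1}{33600}\right) \left(-191\right) 8 + 22908\right) \left(-19385\right) = \left(\frac{191}{4200} + 22908\right) \left(-19385\right) = \frac{96213791}{4200} \left(-19385\right) = - \frac{373020867707}{840}$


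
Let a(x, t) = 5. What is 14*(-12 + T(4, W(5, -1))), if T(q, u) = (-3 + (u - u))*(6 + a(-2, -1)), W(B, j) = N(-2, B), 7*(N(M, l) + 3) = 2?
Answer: -630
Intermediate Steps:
N(M, l) = -19/7 (N(M, l) = -3 + (⅐)*2 = -3 + 2/7 = -19/7)
W(B, j) = -19/7
T(q, u) = -33 (T(q, u) = (-3 + (u - u))*(6 + 5) = (-3 + 0)*11 = -3*11 = -33)
14*(-12 + T(4, W(5, -1))) = 14*(-12 - 33) = 14*(-45) = -630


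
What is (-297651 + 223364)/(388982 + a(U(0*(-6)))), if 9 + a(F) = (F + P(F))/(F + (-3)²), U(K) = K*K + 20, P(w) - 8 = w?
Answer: -2154323/11280265 ≈ -0.19098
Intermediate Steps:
P(w) = 8 + w
U(K) = 20 + K² (U(K) = K² + 20 = 20 + K²)
a(F) = -9 + (8 + 2*F)/(9 + F) (a(F) = -9 + (F + (8 + F))/(F + (-3)²) = -9 + (8 + 2*F)/(F + 9) = -9 + (8 + 2*F)/(9 + F))
(-297651 + 223364)/(388982 + a(U(0*(-6)))) = (-297651 + 223364)/(388982 + (-73 - 7*(20 + (0*(-6))²))/(9 + (20 + (0*(-6))²))) = -74287/(388982 + (-73 - 7*(20 + 0²))/(9 + (20 + 0²))) = -74287/(388982 + (-73 - 7*(20 + 0))/(9 + (20 + 0))) = -74287/(388982 + (-73 - 7*20)/(9 + 20)) = -74287/(388982 + (-73 - 140)/29) = -74287/(388982 + (1/29)*(-213)) = -74287/(388982 - 213/29) = -74287/11280265/29 = -74287*29/11280265 = -2154323/11280265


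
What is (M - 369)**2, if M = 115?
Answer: 64516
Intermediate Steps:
(M - 369)**2 = (115 - 369)**2 = (-254)**2 = 64516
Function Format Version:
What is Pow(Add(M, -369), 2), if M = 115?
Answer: 64516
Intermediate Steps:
Pow(Add(M, -369), 2) = Pow(Add(115, -369), 2) = Pow(-254, 2) = 64516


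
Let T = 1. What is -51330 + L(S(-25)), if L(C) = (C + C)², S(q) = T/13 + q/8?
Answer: -138695831/2704 ≈ -51293.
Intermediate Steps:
S(q) = 1/13 + q/8
L(C) = 4*C² (L(C) = (2*C)² = 4*C²)
-51330 + L(S(-25)) = -51330 + 4*(1/13 + (⅛)*(-25))² = -51330 + 4*(1/13 - 25/8)² = -51330 + 4*(-317/104)² = -51330 + 4*(100489/10816) = -51330 + 100489/2704 = -138695831/2704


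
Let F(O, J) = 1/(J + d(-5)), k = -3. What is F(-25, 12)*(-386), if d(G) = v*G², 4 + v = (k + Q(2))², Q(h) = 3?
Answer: 193/44 ≈ 4.3864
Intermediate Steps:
v = -4 (v = -4 + (-3 + 3)² = -4 + 0² = -4 + 0 = -4)
d(G) = -4*G²
F(O, J) = 1/(-100 + J) (F(O, J) = 1/(J - 4*(-5)²) = 1/(J - 4*25) = 1/(J - 100) = 1/(-100 + J))
F(-25, 12)*(-386) = -386/(-100 + 12) = -386/(-88) = -1/88*(-386) = 193/44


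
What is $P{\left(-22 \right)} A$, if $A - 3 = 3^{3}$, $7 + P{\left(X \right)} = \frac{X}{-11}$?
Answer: $-150$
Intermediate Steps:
$P{\left(X \right)} = -7 - \frac{X}{11}$ ($P{\left(X \right)} = -7 + \frac{X}{-11} = -7 + X \left(- \frac{1}{11}\right) = -7 - \frac{X}{11}$)
$A = 30$ ($A = 3 + 3^{3} = 3 + 27 = 30$)
$P{\left(-22 \right)} A = \left(-7 - -2\right) 30 = \left(-7 + 2\right) 30 = \left(-5\right) 30 = -150$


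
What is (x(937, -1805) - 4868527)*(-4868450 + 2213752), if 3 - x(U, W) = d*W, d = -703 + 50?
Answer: 16053460543922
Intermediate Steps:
d = -653
x(U, W) = 3 + 653*W (x(U, W) = 3 - (-653)*W = 3 + 653*W)
(x(937, -1805) - 4868527)*(-4868450 + 2213752) = ((3 + 653*(-1805)) - 4868527)*(-4868450 + 2213752) = ((3 - 1178665) - 4868527)*(-2654698) = (-1178662 - 4868527)*(-2654698) = -6047189*(-2654698) = 16053460543922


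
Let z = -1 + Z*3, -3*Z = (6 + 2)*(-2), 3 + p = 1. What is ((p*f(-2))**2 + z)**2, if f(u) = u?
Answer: 961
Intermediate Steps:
p = -2 (p = -3 + 1 = -2)
Z = 16/3 (Z = -(6 + 2)*(-2)/3 = -8*(-2)/3 = -1/3*(-16) = 16/3 ≈ 5.3333)
z = 15 (z = -1 + (16/3)*3 = -1 + 16 = 15)
((p*f(-2))**2 + z)**2 = ((-2*(-2))**2 + 15)**2 = (4**2 + 15)**2 = (16 + 15)**2 = 31**2 = 961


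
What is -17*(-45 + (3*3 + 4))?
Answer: 544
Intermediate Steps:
-17*(-45 + (3*3 + 4)) = -17*(-45 + (9 + 4)) = -17*(-45 + 13) = -17*(-32) = 544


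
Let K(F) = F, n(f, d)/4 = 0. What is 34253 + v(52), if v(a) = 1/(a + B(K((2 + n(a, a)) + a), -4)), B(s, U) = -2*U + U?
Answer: 1918169/56 ≈ 34253.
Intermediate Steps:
n(f, d) = 0 (n(f, d) = 4*0 = 0)
B(s, U) = -U
v(a) = 1/(4 + a) (v(a) = 1/(a - 1*(-4)) = 1/(a + 4) = 1/(4 + a))
34253 + v(52) = 34253 + 1/(4 + 52) = 34253 + 1/56 = 1918169/56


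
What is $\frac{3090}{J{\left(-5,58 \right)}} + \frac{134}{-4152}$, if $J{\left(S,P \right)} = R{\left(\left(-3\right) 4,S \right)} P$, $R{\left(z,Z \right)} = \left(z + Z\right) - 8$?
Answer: $- \frac{651199}{301020} \approx -2.1633$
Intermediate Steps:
$R{\left(z,Z \right)} = -8 + Z + z$ ($R{\left(z,Z \right)} = \left(Z + z\right) - 8 = -8 + Z + z$)
$J{\left(S,P \right)} = P \left(-20 + S\right)$ ($J{\left(S,P \right)} = \left(-8 + S - 12\right) P = \left(-20 + S\right) P = P \left(-20 + S\right)$)
$\frac{3090}{J{\left(-5,58 \right)}} + \frac{134}{-4152} = \frac{3090}{58 \left(-20 - 5\right)} + \frac{134}{-4152} = \frac{3090}{58 \left(-25\right)} + 134 \left(- \frac{1}{4152}\right) = \frac{3090}{-1450} - \frac{67}{2076} = 3090 \left(- \frac{1}{1450}\right) - \frac{67}{2076} = - \frac{309}{145} - \frac{67}{2076} = - \frac{651199}{301020}$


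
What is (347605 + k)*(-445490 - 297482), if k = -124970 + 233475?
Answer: -338876958920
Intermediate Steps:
k = 108505
(347605 + k)*(-445490 - 297482) = (347605 + 108505)*(-445490 - 297482) = 456110*(-742972) = -338876958920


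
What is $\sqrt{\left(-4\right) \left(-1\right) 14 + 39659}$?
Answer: $13 \sqrt{235} \approx 199.29$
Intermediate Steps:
$\sqrt{\left(-4\right) \left(-1\right) 14 + 39659} = \sqrt{4 \cdot 14 + 39659} = \sqrt{56 + 39659} = \sqrt{39715} = 13 \sqrt{235}$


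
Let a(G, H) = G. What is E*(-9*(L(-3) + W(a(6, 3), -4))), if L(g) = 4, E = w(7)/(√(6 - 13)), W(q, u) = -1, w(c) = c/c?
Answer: 27*I*√7/7 ≈ 10.205*I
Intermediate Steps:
w(c) = 1
E = -I*√7/7 (E = 1/√(6 - 13) = 1/√(-7) = 1/(I*√7) = 1*(-I*√7/7) = -I*√7/7 ≈ -0.37796*I)
E*(-9*(L(-3) + W(a(6, 3), -4))) = (-I*√7/7)*(-9*(4 - 1)) = (-I*√7/7)*(-9*3) = -I*√7/7*(-27) = 27*I*√7/7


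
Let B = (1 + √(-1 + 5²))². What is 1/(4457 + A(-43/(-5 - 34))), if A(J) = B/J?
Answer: 4141459/18552314930 - 1677*√6/9276157465 ≈ 0.00022279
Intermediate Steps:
B = (1 + 2*√6)² (B = (1 + √(-1 + 25))² = (1 + √24)² = (1 + 2*√6)² ≈ 34.798)
A(J) = (25 + 4*√6)/J
1/(4457 + A(-43/(-5 - 34))) = 1/(4457 + (25 + 4*√6)/((-43/(-5 - 34)))) = 1/(4457 + (25 + 4*√6)/((-43/(-39)))) = 1/(4457 + (25 + 4*√6)/((-43*(-1/39)))) = 1/(4457 + (25 + 4*√6)/(43/39)) = 1/(4457 + 39*(25 + 4*√6)/43) = 1/(4457 + (975/43 + 156*√6/43)) = 1/(192626/43 + 156*√6/43)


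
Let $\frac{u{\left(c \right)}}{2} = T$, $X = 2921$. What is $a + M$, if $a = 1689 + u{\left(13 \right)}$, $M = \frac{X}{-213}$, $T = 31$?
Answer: $\frac{370042}{213} \approx 1737.3$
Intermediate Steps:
$u{\left(c \right)} = 62$ ($u{\left(c \right)} = 2 \cdot 31 = 62$)
$M = - \frac{2921}{213}$ ($M = \frac{2921}{-213} = 2921 \left(- \frac{1}{213}\right) = - \frac{2921}{213} \approx -13.714$)
$a = 1751$ ($a = 1689 + 62 = 1751$)
$a + M = 1751 - \frac{2921}{213} = \frac{370042}{213}$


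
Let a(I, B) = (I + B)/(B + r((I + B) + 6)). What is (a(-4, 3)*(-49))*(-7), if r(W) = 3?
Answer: -343/6 ≈ -57.167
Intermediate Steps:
a(I, B) = (B + I)/(3 + B) (a(I, B) = (I + B)/(B + 3) = (B + I)/(3 + B))
(a(-4, 3)*(-49))*(-7) = (((3 - 4)/(3 + 3))*(-49))*(-7) = ((-1/6)*(-49))*(-7) = (((1/6)*(-1))*(-49))*(-7) = -1/6*(-49)*(-7) = (49/6)*(-7) = -343/6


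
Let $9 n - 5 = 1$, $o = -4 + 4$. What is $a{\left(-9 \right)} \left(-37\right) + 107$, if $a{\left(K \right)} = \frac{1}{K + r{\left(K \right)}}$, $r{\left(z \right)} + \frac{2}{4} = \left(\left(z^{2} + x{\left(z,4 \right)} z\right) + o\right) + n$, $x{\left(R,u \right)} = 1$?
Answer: $\frac{40331}{379} \approx 106.41$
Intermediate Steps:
$o = 0$
$n = \frac{2}{3}$ ($n = \frac{5}{9} + \frac{1}{9} \cdot 1 = \frac{5}{9} + \frac{1}{9} = \frac{2}{3} \approx 0.66667$)
$r{\left(z \right)} = \frac{1}{6} + z + z^{2}$ ($r{\left(z \right)} = - \frac{1}{2} + \left(\left(\left(z^{2} + 1 z\right) + 0\right) + \frac{2}{3}\right) = - \frac{1}{2} + \left(\left(\left(z^{2} + z\right) + 0\right) + \frac{2}{3}\right) = - \frac{1}{2} + \left(\left(\left(z + z^{2}\right) + 0\right) + \frac{2}{3}\right) = - \frac{1}{2} + \left(\left(z + z^{2}\right) + \frac{2}{3}\right) = - \frac{1}{2} + \left(\frac{2}{3} + z + z^{2}\right) = \frac{1}{6} + z + z^{2}$)
$a{\left(K \right)} = \frac{1}{\frac{1}{6} + K^{2} + 2 K}$ ($a{\left(K \right)} = \frac{1}{K + \left(\frac{1}{6} + K + K^{2}\right)} = \frac{1}{\frac{1}{6} + K^{2} + 2 K}$)
$a{\left(-9 \right)} \left(-37\right) + 107 = \frac{6}{1 + 6 \left(-9\right)^{2} + 12 \left(-9\right)} \left(-37\right) + 107 = \frac{6}{1 + 6 \cdot 81 - 108} \left(-37\right) + 107 = \frac{6}{1 + 486 - 108} \left(-37\right) + 107 = \frac{6}{379} \left(-37\right) + 107 = - \frac{222}{379} + 107 = \frac{40331}{379}$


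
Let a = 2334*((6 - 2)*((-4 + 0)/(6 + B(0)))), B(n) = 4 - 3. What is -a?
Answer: 37344/7 ≈ 5334.9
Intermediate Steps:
B(n) = 1
a = -37344/7 (a = 2334*((6 - 2)*((-4 + 0)/(6 + 1))) = 2334*(4*(-4/7)) = 2334*(-16/7) = -37344/7 ≈ -5334.9)
-a = -1*(-37344/7) = 37344/7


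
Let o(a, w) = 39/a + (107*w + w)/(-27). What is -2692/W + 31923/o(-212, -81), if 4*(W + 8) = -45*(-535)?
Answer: 53992007212/550175969 ≈ 98.136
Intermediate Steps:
W = 24043/4 (W = -8 + (-45*(-535))/4 = -8 + (¼)*24075 = -8 + 24075/4 = 24043/4 ≈ 6010.8)
o(a, w) = -4*w + 39/a (o(a, w) = 39/a + (108*w)*(-1/27) = 39/a - 4*w = -4*w + 39/a)
-2692/W + 31923/o(-212, -81) = -2692/24043/4 + 31923/(-4*(-81) + 39/(-212)) = -2692*4/24043 + 31923/(324 + 39*(-1/212)) = -10768/24043 + 31923/(324 - 39/212) = -10768/24043 + 31923/(68649/212) = -10768/24043 + 31923*(212/68649) = -10768/24043 + 2255892/22883 = 53992007212/550175969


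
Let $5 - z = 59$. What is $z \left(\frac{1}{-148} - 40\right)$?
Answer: $\frac{159867}{74} \approx 2160.4$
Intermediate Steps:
$z = -54$ ($z = 5 - 59 = -54$)
$z \left(\frac{1}{-148} - 40\right) = - 54 \left(\frac{1}{-148} - 40\right) = - 54 \left(- \frac{1}{148} - 40\right) = \left(-54\right) \left(- \frac{5921}{148}\right) = \frac{159867}{74}$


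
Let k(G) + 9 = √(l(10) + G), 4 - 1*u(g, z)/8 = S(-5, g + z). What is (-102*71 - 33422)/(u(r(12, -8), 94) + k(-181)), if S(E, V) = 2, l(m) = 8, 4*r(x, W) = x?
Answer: -142324/111 + 20332*I*√173/111 ≈ -1282.2 + 2409.2*I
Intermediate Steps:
r(x, W) = x/4
u(g, z) = 16 (u(g, z) = 32 - 8*2 = 32 - 16 = 16)
k(G) = -9 + √(8 + G)
(-102*71 - 33422)/(u(r(12, -8), 94) + k(-181)) = (-102*71 - 33422)/(16 + (-9 + √(8 - 181))) = (-7242 - 33422)/(16 + (-9 + √(-173))) = -40664/(16 + (-9 + I*√173)) = -40664/(7 + I*√173)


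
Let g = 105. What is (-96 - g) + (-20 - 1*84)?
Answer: -305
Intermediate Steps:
(-96 - g) + (-20 - 1*84) = (-96 - 1*105) + (-20 - 1*84) = (-96 - 105) + (-20 - 84) = -201 - 104 = -305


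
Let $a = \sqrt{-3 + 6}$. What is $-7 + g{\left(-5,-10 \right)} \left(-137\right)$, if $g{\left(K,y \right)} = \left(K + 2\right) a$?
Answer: $-7 + 411 \sqrt{3} \approx 704.87$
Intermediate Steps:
$a = \sqrt{3} \approx 1.732$
$g{\left(K,y \right)} = \sqrt{3} \left(2 + K\right)$ ($g{\left(K,y \right)} = \left(K + 2\right) \sqrt{3} = \left(2 + K\right) \sqrt{3} = \sqrt{3} \left(2 + K\right)$)
$-7 + g{\left(-5,-10 \right)} \left(-137\right) = -7 + \sqrt{3} \left(2 - 5\right) \left(-137\right) = -7 + \sqrt{3} \left(-3\right) \left(-137\right) = -7 + - 3 \sqrt{3} \left(-137\right) = -7 + 411 \sqrt{3}$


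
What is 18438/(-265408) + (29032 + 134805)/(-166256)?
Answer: -1454658707/1378927264 ≈ -1.0549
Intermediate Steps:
18438/(-265408) + (29032 + 134805)/(-166256) = 18438*(-1/265408) + 163837*(-1/166256) = -9219/132704 - 163837/166256 = -1454658707/1378927264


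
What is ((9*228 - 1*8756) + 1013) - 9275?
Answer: -14966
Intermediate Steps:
((9*228 - 1*8756) + 1013) - 9275 = ((2052 - 8756) + 1013) - 9275 = (-6704 + 1013) - 9275 = -5691 - 9275 = -14966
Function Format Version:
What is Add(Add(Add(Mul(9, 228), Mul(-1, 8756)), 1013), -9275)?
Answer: -14966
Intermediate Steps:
Add(Add(Add(Mul(9, 228), Mul(-1, 8756)), 1013), -9275) = Add(Add(Add(2052, -8756), 1013), -9275) = Add(Add(-6704, 1013), -9275) = Add(-5691, -9275) = -14966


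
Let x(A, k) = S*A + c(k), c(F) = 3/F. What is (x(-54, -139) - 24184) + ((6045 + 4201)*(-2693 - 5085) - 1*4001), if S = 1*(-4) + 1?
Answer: -11081276132/139 ≈ -7.9721e+7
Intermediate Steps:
S = -3 (S = -4 + 1 = -3)
x(A, k) = -3*A + 3/k
(x(-54, -139) - 24184) + ((6045 + 4201)*(-2693 - 5085) - 1*4001) = ((-3*(-54) + 3/(-139)) - 24184) + ((6045 + 4201)*(-2693 - 5085) - 1*4001) = ((162 + 3*(-1/139)) - 24184) + (10246*(-7778) - 4001) = ((162 - 3/139) - 24184) + (-79693388 - 4001) = (22515/139 - 24184) - 79697389 = -3339061/139 - 79697389 = -11081276132/139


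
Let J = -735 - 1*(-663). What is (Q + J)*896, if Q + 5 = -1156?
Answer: -1104768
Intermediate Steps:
Q = -1161 (Q = -5 - 1156 = -1161)
J = -72 (J = -735 + 663 = -72)
(Q + J)*896 = (-1161 - 72)*896 = -1233*896 = -1104768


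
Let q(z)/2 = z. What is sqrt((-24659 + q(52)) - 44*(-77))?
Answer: I*sqrt(21167) ≈ 145.49*I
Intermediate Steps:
q(z) = 2*z
sqrt((-24659 + q(52)) - 44*(-77)) = sqrt((-24659 + 2*52) - 44*(-77)) = sqrt((-24659 + 104) + 3388) = sqrt(-24555 + 3388) = sqrt(-21167) = I*sqrt(21167)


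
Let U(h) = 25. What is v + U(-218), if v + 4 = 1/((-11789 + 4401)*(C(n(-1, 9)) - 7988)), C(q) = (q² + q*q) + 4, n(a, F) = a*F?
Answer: 1213567657/57788936 ≈ 21.000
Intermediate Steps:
n(a, F) = F*a
C(q) = 4 + 2*q² (C(q) = (q² + q²) + 4 = 2*q² + 4 = 4 + 2*q²)
v = -231155743/57788936 (v = -4 + 1/((-11789 + 4401)*((4 + 2*(9*(-1))²) - 7988)) = -4 + 1/(-7388*((4 + 2*(-9)²) - 7988)) = -4 + 1/(-7388*((4 + 2*81) - 7988)) = -4 + 1/(-7388*((4 + 162) - 7988)) = -4 + 1/(-7388*(166 - 7988)) = -4 + 1/(-7388*(-7822)) = -4 + 1/57788936 = -231155743/57788936 ≈ -4.0000)
v + U(-218) = -231155743/57788936 + 25 = 1213567657/57788936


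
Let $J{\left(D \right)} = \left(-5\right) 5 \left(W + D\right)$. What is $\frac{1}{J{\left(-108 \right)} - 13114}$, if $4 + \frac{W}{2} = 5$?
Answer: $- \frac{1}{10464} \approx -9.5566 \cdot 10^{-5}$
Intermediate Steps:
$W = 2$ ($W = -8 + 2 \cdot 5 = -8 + 10 = 2$)
$J{\left(D \right)} = -50 - 25 D$ ($J{\left(D \right)} = \left(-5\right) 5 \left(2 + D\right) = - 25 \left(2 + D\right) = -50 - 25 D$)
$\frac{1}{J{\left(-108 \right)} - 13114} = \frac{1}{\left(-50 - -2700\right) - 13114} = \frac{1}{\left(-50 + 2700\right) - 13114} = \frac{1}{2650 - 13114} = \frac{1}{-10464} = - \frac{1}{10464}$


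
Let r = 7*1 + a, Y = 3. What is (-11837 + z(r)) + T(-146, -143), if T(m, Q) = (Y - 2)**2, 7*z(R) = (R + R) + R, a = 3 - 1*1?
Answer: -82825/7 ≈ -11832.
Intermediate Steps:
a = 2 (a = 3 - 1 = 2)
r = 9 (r = 7*1 + 2 = 7 + 2 = 9)
z(R) = 3*R/7 (z(R) = ((R + R) + R)/7 = (2*R + R)/7 = (3*R)/7 = 3*R/7)
T(m, Q) = 1 (T(m, Q) = (3 - 2)**2 = 1**2 = 1)
(-11837 + z(r)) + T(-146, -143) = (-11837 + (3/7)*9) + 1 = (-11837 + 27/7) + 1 = -82832/7 + 1 = -82825/7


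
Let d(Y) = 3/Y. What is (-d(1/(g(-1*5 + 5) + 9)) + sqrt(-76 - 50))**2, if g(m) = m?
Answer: 603 - 162*I*sqrt(14) ≈ 603.0 - 606.15*I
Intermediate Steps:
(-d(1/(g(-1*5 + 5) + 9)) + sqrt(-76 - 50))**2 = (-3/(1/((-1*5 + 5) + 9)) + sqrt(-76 - 50))**2 = (-3/(1/((-5 + 5) + 9)) + sqrt(-126))**2 = (-3/(1/(0 + 9)) + 3*I*sqrt(14))**2 = (-3/(1/9) + 3*I*sqrt(14))**2 = (-3/1/9 + 3*I*sqrt(14))**2 = (-3*9 + 3*I*sqrt(14))**2 = (-1*27 + 3*I*sqrt(14))**2 = (-27 + 3*I*sqrt(14))**2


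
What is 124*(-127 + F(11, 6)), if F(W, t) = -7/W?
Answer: -174096/11 ≈ -15827.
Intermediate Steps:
124*(-127 + F(11, 6)) = 124*(-127 - 7/11) = 124*(-1404/11) = -174096/11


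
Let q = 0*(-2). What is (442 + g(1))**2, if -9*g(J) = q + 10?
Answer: 15745024/81 ≈ 1.9438e+5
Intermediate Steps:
q = 0
g(J) = -10/9 (g(J) = -(0 + 10)/9 = -1/9*10 = -10/9)
(442 + g(1))**2 = (442 - 10/9)**2 = (3968/9)**2 = 15745024/81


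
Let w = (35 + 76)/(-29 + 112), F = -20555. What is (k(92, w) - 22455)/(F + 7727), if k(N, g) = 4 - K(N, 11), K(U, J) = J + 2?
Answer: 1872/1069 ≈ 1.7512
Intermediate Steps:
K(U, J) = 2 + J
w = 111/83 ≈ 1.3373
k(N, g) = -9 (k(N, g) = 4 - (2 + 11) = 4 - 1*13 = 4 - 13 = -9)
(k(92, w) - 22455)/(F + 7727) = (-9 - 22455)/(-20555 + 7727) = -22464/(-12828) = -22464*(-1/12828) = 1872/1069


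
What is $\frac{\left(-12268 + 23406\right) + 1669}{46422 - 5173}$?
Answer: $\frac{12807}{41249} \approx 0.31048$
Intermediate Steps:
$\frac{\left(-12268 + 23406\right) + 1669}{46422 - 5173} = \frac{11138 + 1669}{41249} = 12807 \cdot \frac{1}{41249} = \frac{12807}{41249}$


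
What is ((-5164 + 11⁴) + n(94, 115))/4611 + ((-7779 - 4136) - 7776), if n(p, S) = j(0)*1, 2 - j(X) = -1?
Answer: -30261907/1537 ≈ -19689.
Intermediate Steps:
j(X) = 3 (j(X) = 2 - 1*(-1) = 2 + 1 = 3)
n(p, S) = 3 (n(p, S) = 3*1 = 3)
((-5164 + 11⁴) + n(94, 115))/4611 + ((-7779 - 4136) - 7776) = ((-5164 + 11⁴) + 3)/4611 + ((-7779 - 4136) - 7776) = ((-5164 + 14641) + 3)*(1/4611) + (-11915 - 7776) = (9477 + 3)*(1/4611) - 19691 = 9480*(1/4611) - 19691 = 3160/1537 - 19691 = -30261907/1537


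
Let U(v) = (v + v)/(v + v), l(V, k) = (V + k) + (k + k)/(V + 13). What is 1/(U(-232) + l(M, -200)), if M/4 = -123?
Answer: -479/330589 ≈ -0.0014489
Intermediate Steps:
M = -492 (M = 4*(-123) = -492)
l(V, k) = V + k + 2*k/(13 + V) (l(V, k) = (V + k) + (2*k)/(13 + V) = (V + k) + 2*k/(13 + V) = V + k + 2*k/(13 + V))
U(v) = 1 (U(v) = (2*v)/((2*v)) = (2*v)*(1/(2*v)) = 1)
1/(U(-232) + l(M, -200)) = 1/(1 + ((-492)² + 13*(-492) + 15*(-200) - 492*(-200))/(13 - 492)) = 1/(1 + (242064 - 6396 - 3000 + 98400)/(-479)) = 1/(1 - 1/479*331068) = 1/(1 - 331068/479) = 1/(-330589/479) = -479/330589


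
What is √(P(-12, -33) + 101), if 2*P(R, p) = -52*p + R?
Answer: √953 ≈ 30.871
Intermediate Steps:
P(R, p) = R/2 - 26*p (P(R, p) = (-52*p + R)/2 = (R - 52*p)/2 = R/2 - 26*p)
√(P(-12, -33) + 101) = √(((½)*(-12) - 26*(-33)) + 101) = √((-6 + 858) + 101) = √(852 + 101) = √953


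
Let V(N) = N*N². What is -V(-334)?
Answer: 37259704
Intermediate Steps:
V(N) = N³
-V(-334) = -1*(-334)³ = -1*(-37259704) = 37259704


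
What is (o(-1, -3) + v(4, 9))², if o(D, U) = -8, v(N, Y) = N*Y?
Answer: 784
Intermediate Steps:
(o(-1, -3) + v(4, 9))² = (-8 + 4*9)² = (-8 + 36)² = 28² = 784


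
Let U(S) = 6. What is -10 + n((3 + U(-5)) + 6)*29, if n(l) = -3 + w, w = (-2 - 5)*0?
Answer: -97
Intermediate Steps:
w = 0 (w = -7*0 = 0)
n(l) = -3 (n(l) = -3 + 0 = -3)
-10 + n((3 + U(-5)) + 6)*29 = -10 - 3*29 = -10 - 87 = -97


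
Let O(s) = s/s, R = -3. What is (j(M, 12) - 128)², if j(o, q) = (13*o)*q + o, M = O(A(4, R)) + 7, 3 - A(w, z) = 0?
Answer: 1272384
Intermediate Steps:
A(w, z) = 3 (A(w, z) = 3 - 1*0 = 3 + 0 = 3)
O(s) = 1
M = 8 (M = 1 + 7 = 8)
j(o, q) = o + 13*o*q (j(o, q) = 13*o*q + o = o + 13*o*q)
(j(M, 12) - 128)² = (8*(1 + 13*12) - 128)² = (8*(1 + 156) - 128)² = (8*157 - 128)² = (1256 - 128)² = 1128² = 1272384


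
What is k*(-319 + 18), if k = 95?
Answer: -28595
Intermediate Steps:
k*(-319 + 18) = 95*(-319 + 18) = 95*(-301) = -28595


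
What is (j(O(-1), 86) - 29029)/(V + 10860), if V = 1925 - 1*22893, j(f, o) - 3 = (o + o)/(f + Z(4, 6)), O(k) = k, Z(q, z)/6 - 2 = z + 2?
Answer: 856181/298186 ≈ 2.8713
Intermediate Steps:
Z(q, z) = 24 + 6*z (Z(q, z) = 12 + 6*(z + 2) = 12 + 6*(2 + z) = 12 + (12 + 6*z) = 24 + 6*z)
j(f, o) = 3 + 2*o/(60 + f) (j(f, o) = 3 + (o + o)/(f + (24 + 6*6)) = 3 + (2*o)/(f + (24 + 36)) = 3 + (2*o)/(f + 60) = 3 + (2*o)/(60 + f) = 3 + 2*o/(60 + f))
V = -20968 (V = 1925 - 22893 = -20968)
(j(O(-1), 86) - 29029)/(V + 10860) = ((180 + 2*86 + 3*(-1))/(60 - 1) - 29029)/(-20968 + 10860) = ((180 + 172 - 3)/59 - 29029)/(-10108) = ((1/59)*349 - 29029)*(-1/10108) = (349/59 - 29029)*(-1/10108) = -1712362/59*(-1/10108) = 856181/298186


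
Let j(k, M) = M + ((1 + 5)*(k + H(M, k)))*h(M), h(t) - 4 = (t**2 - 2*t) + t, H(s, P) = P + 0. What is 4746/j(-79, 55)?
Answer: -4746/2819297 ≈ -0.0016834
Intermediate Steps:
H(s, P) = P
h(t) = 4 + t**2 - t (h(t) = 4 + ((t**2 - 2*t) + t) = 4 + (t**2 - t) = 4 + t**2 - t)
j(k, M) = M + 12*k*(4 + M**2 - M) (j(k, M) = M + ((1 + 5)*(k + k))*(4 + M**2 - M) = M + (6*(2*k))*(4 + M**2 - M) = M + (12*k)*(4 + M**2 - M) = M + 12*k*(4 + M**2 - M))
4746/j(-79, 55) = 4746/(55 + 12*(-79)*(4 + 55**2 - 1*55)) = 4746/(55 + 12*(-79)*(4 + 3025 - 55)) = 4746/(55 + 12*(-79)*2974) = 4746/(55 - 2819352) = 4746/(-2819297) = 4746*(-1/2819297) = -4746/2819297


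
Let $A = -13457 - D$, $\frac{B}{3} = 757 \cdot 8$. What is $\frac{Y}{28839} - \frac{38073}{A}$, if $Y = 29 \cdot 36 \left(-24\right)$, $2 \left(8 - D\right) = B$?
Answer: $\frac{329405637}{42114553} \approx 7.8217$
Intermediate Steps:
$B = 18168$ ($B = 3 \cdot 757 \cdot 8 = 3 \cdot 6056 = 18168$)
$D = -9076$ ($D = 8 - 9084 = -9076$)
$A = -4381$ ($A = -13457 - -9076 = -13457 + 9076 = -4381$)
$Y = -25056$ ($Y = 1044 \left(-24\right) = -25056$)
$\frac{Y}{28839} - \frac{38073}{A} = - \frac{25056}{28839} - \frac{38073}{-4381} = \left(-25056\right) \frac{1}{28839} - - \frac{38073}{4381} = - \frac{8352}{9613} + \frac{38073}{4381} = \frac{329405637}{42114553}$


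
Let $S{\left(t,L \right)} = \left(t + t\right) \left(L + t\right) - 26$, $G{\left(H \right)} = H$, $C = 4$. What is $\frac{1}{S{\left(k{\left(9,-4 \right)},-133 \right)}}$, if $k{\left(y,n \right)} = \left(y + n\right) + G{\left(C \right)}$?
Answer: $- \frac{1}{2258} \approx -0.00044287$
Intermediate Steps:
$k{\left(y,n \right)} = 4 + n + y$ ($k{\left(y,n \right)} = \left(y + n\right) + 4 = \left(n + y\right) + 4 = 4 + n + y$)
$S{\left(t,L \right)} = -26 + 2 t \left(L + t\right)$ ($S{\left(t,L \right)} = 2 t \left(L + t\right) - 26 = -26 + 2 t \left(L + t\right)$)
$\frac{1}{S{\left(k{\left(9,-4 \right)},-133 \right)}} = \frac{1}{-26 + 2 \left(4 - 4 + 9\right)^{2} + 2 \left(-133\right) \left(4 - 4 + 9\right)} = \frac{1}{-26 + 2 \cdot 9^{2} + 2 \left(-133\right) 9} = \frac{1}{-26 + 2 \cdot 81 - 2394} = \frac{1}{-26 + 162 - 2394} = \frac{1}{-2258} = - \frac{1}{2258}$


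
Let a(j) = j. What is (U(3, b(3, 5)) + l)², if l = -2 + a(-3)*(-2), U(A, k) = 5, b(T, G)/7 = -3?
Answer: 81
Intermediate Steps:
b(T, G) = -21 (b(T, G) = 7*(-3) = -21)
l = 4 (l = -2 - 3*(-2) = -2 + 6 = 4)
(U(3, b(3, 5)) + l)² = (5 + 4)² = 9² = 81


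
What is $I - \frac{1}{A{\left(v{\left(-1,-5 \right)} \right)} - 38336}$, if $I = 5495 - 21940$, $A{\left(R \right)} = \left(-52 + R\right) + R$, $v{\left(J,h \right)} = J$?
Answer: $- \frac{631323549}{38390} \approx -16445.0$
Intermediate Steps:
$A{\left(R \right)} = -52 + 2 R$
$I = -16445$
$I - \frac{1}{A{\left(v{\left(-1,-5 \right)} \right)} - 38336} = -16445 - \frac{1}{\left(-52 + 2 \left(-1\right)\right) - 38336} = -16445 - \frac{1}{\left(-52 - 2\right) - 38336} = -16445 - \frac{1}{-54 - 38336} = -16445 - \frac{1}{-38390} = -16445 - - \frac{1}{38390} = -16445 + \frac{1}{38390} = - \frac{631323549}{38390}$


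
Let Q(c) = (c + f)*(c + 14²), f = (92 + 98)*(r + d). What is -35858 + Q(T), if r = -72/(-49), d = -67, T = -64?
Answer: -82702874/49 ≈ -1.6878e+6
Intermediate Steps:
r = 72/49 (r = -72*(-1/49) = 72/49 ≈ 1.4694)
f = -610090/49 (f = (92 + 98)*(72/49 - 67) = 190*(-3211/49) = -610090/49 ≈ -12451.)
Q(c) = (196 + c)*(-610090/49 + c) (Q(c) = (c - 610090/49)*(c + 14²) = (-610090/49 + c)*(c + 196) = (-610090/49 + c)*(196 + c) = (196 + c)*(-610090/49 + c))
-35858 + Q(T) = -35858 + (-2440360 + (-64)² - 600486/49*(-64)) = -35858 + (-2440360 + 4096 + 38431104/49) = -35858 - 80945832/49 = -82702874/49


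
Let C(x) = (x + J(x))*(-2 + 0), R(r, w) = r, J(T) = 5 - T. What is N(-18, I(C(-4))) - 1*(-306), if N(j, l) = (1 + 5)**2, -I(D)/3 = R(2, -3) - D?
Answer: 342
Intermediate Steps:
C(x) = -10 (C(x) = (x + (5 - x))*(-2 + 0) = 5*(-2) = -10)
I(D) = -6 + 3*D (I(D) = -3*(2 - D) = -6 + 3*D)
N(j, l) = 36 (N(j, l) = 6**2 = 36)
N(-18, I(C(-4))) - 1*(-306) = 36 - 1*(-306) = 36 + 306 = 342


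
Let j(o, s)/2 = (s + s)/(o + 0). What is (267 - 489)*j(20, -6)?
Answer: 1332/5 ≈ 266.40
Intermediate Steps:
j(o, s) = 4*s/o (j(o, s) = 2*((s + s)/(o + 0)) = 2*((2*s)/o) = 2*(2*s/o) = 4*s/o)
(267 - 489)*j(20, -6) = (267 - 489)*(4*(-6)/20) = -888*(-6)/20 = -222*(-6/5) = 1332/5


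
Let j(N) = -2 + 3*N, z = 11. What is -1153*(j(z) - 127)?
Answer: 110688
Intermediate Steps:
-1153*(j(z) - 127) = -1153*((-2 + 3*11) - 127) = -1153*((-2 + 33) - 127) = -1153*(31 - 127) = -1153*(-96) = 110688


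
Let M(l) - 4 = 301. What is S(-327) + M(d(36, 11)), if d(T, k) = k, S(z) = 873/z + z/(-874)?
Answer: 28837439/95266 ≈ 302.70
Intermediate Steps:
S(z) = 873/z - z/874 (S(z) = 873/z + z*(-1/874) = 873/z - z/874)
M(l) = 305 (M(l) = 4 + 301 = 305)
S(-327) + M(d(36, 11)) = (873/(-327) - 1/874*(-327)) + 305 = (873*(-1/327) + 327/874) + 305 = (-291/109 + 327/874) + 305 = -218691/95266 + 305 = 28837439/95266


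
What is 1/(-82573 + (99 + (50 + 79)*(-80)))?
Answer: -1/92794 ≈ -1.0777e-5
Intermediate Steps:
1/(-82573 + (99 + (50 + 79)*(-80))) = 1/(-82573 + (99 + 129*(-80))) = 1/(-82573 + (99 - 10320)) = 1/(-82573 - 10221) = 1/(-92794) = -1/92794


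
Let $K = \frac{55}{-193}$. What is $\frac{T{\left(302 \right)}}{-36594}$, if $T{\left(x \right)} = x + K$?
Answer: $- \frac{58231}{7062642} \approx -0.0082449$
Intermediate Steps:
$K = - \frac{55}{193}$ ($K = 55 \left(- \frac{1}{193}\right) = - \frac{55}{193} \approx -0.28497$)
$T{\left(x \right)} = - \frac{55}{193} + x$ ($T{\left(x \right)} = x - \frac{55}{193} = - \frac{55}{193} + x$)
$\frac{T{\left(302 \right)}}{-36594} = \frac{- \frac{55}{193} + 302}{-36594} = \frac{58231}{193} \left(- \frac{1}{36594}\right) = - \frac{58231}{7062642}$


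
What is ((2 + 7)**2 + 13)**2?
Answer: 8836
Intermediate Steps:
((2 + 7)**2 + 13)**2 = (9**2 + 13)**2 = (81 + 13)**2 = 94**2 = 8836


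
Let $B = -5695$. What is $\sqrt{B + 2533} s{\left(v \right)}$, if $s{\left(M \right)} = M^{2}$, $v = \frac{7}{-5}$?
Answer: $\frac{49 i \sqrt{3162}}{25} \approx 110.21 i$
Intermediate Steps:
$v = - \frac{7}{5}$ ($v = 7 \left(- \frac{1}{5}\right) = - \frac{7}{5} \approx -1.4$)
$\sqrt{B + 2533} s{\left(v \right)} = \sqrt{-5695 + 2533} \left(- \frac{7}{5}\right)^{2} = \sqrt{-3162} \cdot \frac{49}{25} = i \sqrt{3162} \cdot \frac{49}{25} = \frac{49 i \sqrt{3162}}{25}$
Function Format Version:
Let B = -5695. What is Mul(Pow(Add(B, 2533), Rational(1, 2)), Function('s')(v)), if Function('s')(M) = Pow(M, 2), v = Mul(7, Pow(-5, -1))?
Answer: Mul(Rational(49, 25), I, Pow(3162, Rational(1, 2))) ≈ Mul(110.21, I)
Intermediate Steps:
v = Rational(-7, 5) (v = Mul(7, Rational(-1, 5)) = Rational(-7, 5) ≈ -1.4000)
Mul(Pow(Add(B, 2533), Rational(1, 2)), Function('s')(v)) = Mul(Pow(Add(-5695, 2533), Rational(1, 2)), Pow(Rational(-7, 5), 2)) = Mul(Pow(-3162, Rational(1, 2)), Rational(49, 25)) = Mul(Mul(I, Pow(3162, Rational(1, 2))), Rational(49, 25)) = Mul(Rational(49, 25), I, Pow(3162, Rational(1, 2)))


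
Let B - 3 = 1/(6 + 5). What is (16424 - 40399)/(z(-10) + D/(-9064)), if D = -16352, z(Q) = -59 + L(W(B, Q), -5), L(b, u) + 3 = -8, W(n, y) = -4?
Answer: 3880525/11038 ≈ 351.56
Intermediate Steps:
B = 34/11 (B = 3 + 1/(6 + 5) = 3 + 1/11 = 34/11 ≈ 3.0909)
L(b, u) = -11 (L(b, u) = -3 - 8 = -11)
z(Q) = -70 (z(Q) = -59 - 11 = -70)
(16424 - 40399)/(z(-10) + D/(-9064)) = (16424 - 40399)/(-70 - 16352/(-9064)) = -23975/(-70 - 16352*(-1/9064)) = -23975/(-70 + 2044/1133) = -23975/(-77266/1133) = -23975*(-1133/77266) = 3880525/11038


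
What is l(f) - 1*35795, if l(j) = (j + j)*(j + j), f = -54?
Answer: -24131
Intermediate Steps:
l(j) = 4*j**2 (l(j) = (2*j)*(2*j) = 4*j**2)
l(f) - 1*35795 = 4*(-54)**2 - 1*35795 = 4*2916 - 35795 = 11664 - 35795 = -24131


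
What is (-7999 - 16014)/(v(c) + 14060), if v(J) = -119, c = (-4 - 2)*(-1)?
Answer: -24013/13941 ≈ -1.7225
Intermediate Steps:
c = 6 (c = -6*(-1) = 6)
(-7999 - 16014)/(v(c) + 14060) = (-7999 - 16014)/(-119 + 14060) = -24013/13941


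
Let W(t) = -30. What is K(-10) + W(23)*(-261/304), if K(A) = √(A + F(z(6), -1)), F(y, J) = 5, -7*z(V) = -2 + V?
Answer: 3915/152 + I*√5 ≈ 25.757 + 2.2361*I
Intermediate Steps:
z(V) = 2/7 - V/7 (z(V) = -(-2 + V)/7 = 2/7 - V/7)
K(A) = √(5 + A) (K(A) = √(A + 5) = √(5 + A))
K(-10) + W(23)*(-261/304) = √(5 - 10) - (-7830)/304 = √(-5) - (-7830)/304 = I*√5 - 30*(-261/304) = I*√5 + 3915/152 = 3915/152 + I*√5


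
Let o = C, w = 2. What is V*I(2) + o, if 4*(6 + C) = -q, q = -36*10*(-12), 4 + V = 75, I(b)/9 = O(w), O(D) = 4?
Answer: 1470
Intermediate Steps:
I(b) = 36 (I(b) = 9*4 = 36)
V = 71 (V = -4 + 75 = 71)
q = 4320 (q = -360*(-12) = 4320)
C = -1086 (C = -6 + (-1*4320)/4 = -6 + (¼)*(-4320) = -6 - 1080 = -1086)
o = -1086
V*I(2) + o = 71*36 - 1086 = 2556 - 1086 = 1470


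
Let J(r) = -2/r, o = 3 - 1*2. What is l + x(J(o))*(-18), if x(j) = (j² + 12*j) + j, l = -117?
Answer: 279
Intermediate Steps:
o = 1 (o = 3 - 2 = 1)
x(j) = j² + 13*j
l + x(J(o))*(-18) = -117 + ((-2/1)*(13 - 2/1))*(-18) = -117 + ((-2*1)*(13 - 2*1))*(-18) = -117 - 2*(13 - 2)*(-18) = -117 - 2*11*(-18) = -117 - 22*(-18) = -117 + 396 = 279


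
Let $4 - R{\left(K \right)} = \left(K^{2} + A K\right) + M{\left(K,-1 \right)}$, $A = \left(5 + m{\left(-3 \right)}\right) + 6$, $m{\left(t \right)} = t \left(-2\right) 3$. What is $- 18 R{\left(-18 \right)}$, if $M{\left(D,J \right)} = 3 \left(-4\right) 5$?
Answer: $-4716$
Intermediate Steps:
$M{\left(D,J \right)} = -60$ ($M{\left(D,J \right)} = \left(-12\right) 5 = -60$)
$m{\left(t \right)} = - 6 t$ ($m{\left(t \right)} = - 2 t 3 = - 6 t$)
$A = 29$ ($A = \left(5 - -18\right) + 6 = \left(5 + 18\right) + 6 = 23 + 6 = 29$)
$R{\left(K \right)} = 64 - K^{2} - 29 K$ ($R{\left(K \right)} = 4 - \left(\left(K^{2} + 29 K\right) - 60\right) = 4 - \left(-60 + K^{2} + 29 K\right) = 64 - K^{2} - 29 K$)
$- 18 R{\left(-18 \right)} = - 18 \left(64 - \left(-18\right)^{2} - -522\right) = - 18 \left(64 - 324 + 522\right) = \left(-18\right) 262 = -4716$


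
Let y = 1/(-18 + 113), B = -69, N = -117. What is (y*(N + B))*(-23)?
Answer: 4278/95 ≈ 45.032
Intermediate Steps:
y = 1/95 ≈ 0.010526
(y*(N + B))*(-23) = ((-117 - 69)/95)*(-23) = ((1/95)*(-186))*(-23) = -186/95*(-23) = 4278/95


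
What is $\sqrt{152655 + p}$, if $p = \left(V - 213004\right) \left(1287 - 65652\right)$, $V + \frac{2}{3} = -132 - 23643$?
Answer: $10 \sqrt{152404759} \approx 1.2345 \cdot 10^{5}$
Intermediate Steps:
$V = - \frac{71327}{3}$ ($V = - \frac{2}{3} - 23775 = - \frac{71327}{3} \approx -23776.0$)
$p = 15240323245$ ($p = \left(- \frac{71327}{3} - 213004\right) \left(1287 - 65652\right) = - \frac{710339 \left(1287 - 65652\right)}{3} = \left(- \frac{710339}{3}\right) \left(-64365\right) = 15240323245$)
$\sqrt{152655 + p} = \sqrt{152655 + 15240323245} = \sqrt{15240475900} = 10 \sqrt{152404759}$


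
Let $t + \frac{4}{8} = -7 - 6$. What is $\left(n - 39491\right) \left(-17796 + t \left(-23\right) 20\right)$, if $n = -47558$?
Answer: $1008549714$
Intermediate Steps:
$t = - \frac{27}{2}$ ($t = - \frac{1}{2} - 13 = - \frac{27}{2} \approx -13.5$)
$\left(n - 39491\right) \left(-17796 + t \left(-23\right) 20\right) = \left(-47558 - 39491\right) \left(-17796 + \left(- \frac{27}{2}\right) \left(-23\right) 20\right) = \left(-47558 - 39491\right) \left(-17796 + \frac{621}{2} \cdot 20\right) = \left(-47558 - 39491\right) \left(-17796 + 6210\right) = \left(-87049\right) \left(-11586\right) = 1008549714$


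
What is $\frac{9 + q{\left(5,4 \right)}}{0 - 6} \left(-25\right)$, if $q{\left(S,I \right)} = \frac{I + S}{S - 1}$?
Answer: $\frac{375}{8} \approx 46.875$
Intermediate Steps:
$q{\left(S,I \right)} = \frac{I + S}{-1 + S}$
$\frac{9 + q{\left(5,4 \right)}}{0 - 6} \left(-25\right) = \frac{9 + \frac{4 + 5}{-1 + 5}}{0 - 6} \left(-25\right) = \frac{9 + \frac{1}{4} \cdot 9}{-6} \left(-25\right) = \left(9 + \frac{1}{4} \cdot 9\right) \left(- \frac{1}{6}\right) \left(-25\right) = \left(9 + \frac{9}{4}\right) \left(- \frac{1}{6}\right) \left(-25\right) = \frac{45}{4} \left(- \frac{1}{6}\right) \left(-25\right) = \left(- \frac{15}{8}\right) \left(-25\right) = \frac{375}{8}$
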